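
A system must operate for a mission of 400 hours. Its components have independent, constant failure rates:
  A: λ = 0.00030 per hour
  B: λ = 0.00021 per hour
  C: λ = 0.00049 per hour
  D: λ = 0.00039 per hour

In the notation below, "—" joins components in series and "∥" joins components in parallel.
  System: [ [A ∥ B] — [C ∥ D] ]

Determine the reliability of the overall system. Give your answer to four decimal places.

R(A) = exp(−0.00030 × 400) = 0.886920
R(B) = exp(−0.00021 × 400) = 0.919431
R(C) = exp(−0.00049 × 400) = 0.822012
R(D) = exp(−0.00039 × 400) = 0.855559
Parallel (A and B): 1 − (1 − 0.886920)(1 − 0.919431) = 0.990889
Parallel (C and D): 1 − (1 − 0.822012)(1 − 0.855559) = 0.974291
Series ([0.990889] and [0.974291]): 0.990889 × 0.974291 = 0.9654

0.9654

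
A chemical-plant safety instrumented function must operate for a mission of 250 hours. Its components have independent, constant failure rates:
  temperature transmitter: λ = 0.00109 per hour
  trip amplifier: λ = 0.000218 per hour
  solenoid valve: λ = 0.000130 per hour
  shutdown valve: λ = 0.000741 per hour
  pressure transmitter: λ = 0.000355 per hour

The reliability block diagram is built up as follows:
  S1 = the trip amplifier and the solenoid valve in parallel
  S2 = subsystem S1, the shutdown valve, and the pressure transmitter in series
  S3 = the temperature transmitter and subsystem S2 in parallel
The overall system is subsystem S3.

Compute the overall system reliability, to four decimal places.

0.9425

R(temperature transmitter) = exp(−0.00109 × 250) = 0.761473
R(trip amplifier) = exp(−0.000218 × 250) = 0.946959
R(solenoid valve) = exp(−0.000130 × 250) = 0.968022
R(shutdown valve) = exp(−0.000741 × 250) = 0.830897
R(pressure transmitter) = exp(−0.000355 × 250) = 0.915074
Parallel (trip amplifier and solenoid valve): 1 − (1 − 0.946959)(1 − 0.968022) = 0.998304
Series ([0.998304], shutdown valve, and pressure transmitter): 0.998304 × 0.830897 × 0.915074 = 0.759043
Parallel (temperature transmitter and [0.759043]): 1 − (1 − 0.761473)(1 − 0.759043) = 0.9425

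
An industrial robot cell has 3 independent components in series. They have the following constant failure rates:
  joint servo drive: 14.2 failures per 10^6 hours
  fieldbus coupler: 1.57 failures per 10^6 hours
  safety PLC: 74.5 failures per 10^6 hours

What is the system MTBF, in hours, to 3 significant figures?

Series of exponential components: λ_sys = Σ λ_i
λ_sys = 0.0000142 + 0.00000157 + 0.0000745 = 9.0270e-05 /h
MTBF = 1 / λ_sys = 11100 h

11100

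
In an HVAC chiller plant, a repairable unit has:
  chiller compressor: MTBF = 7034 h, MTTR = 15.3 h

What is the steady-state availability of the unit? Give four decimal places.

0.9978

A(chiller compressor) = MTBF/(MTBF+MTTR) = 7034/(7034+15.3) = 0.9978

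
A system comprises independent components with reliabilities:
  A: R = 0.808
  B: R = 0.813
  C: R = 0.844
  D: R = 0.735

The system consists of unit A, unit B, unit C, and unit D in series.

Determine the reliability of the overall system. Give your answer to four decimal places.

Series (A, B, C, and D): 0.808000 × 0.813000 × 0.844000 × 0.735000 = 0.4075

0.4075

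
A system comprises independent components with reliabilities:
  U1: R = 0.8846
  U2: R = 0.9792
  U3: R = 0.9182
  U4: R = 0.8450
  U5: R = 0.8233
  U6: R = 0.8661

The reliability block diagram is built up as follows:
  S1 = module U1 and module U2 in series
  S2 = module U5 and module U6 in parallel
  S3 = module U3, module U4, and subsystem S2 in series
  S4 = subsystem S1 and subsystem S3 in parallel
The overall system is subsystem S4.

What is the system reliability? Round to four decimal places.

0.9676

Series (U1 and U2): 0.884600 × 0.979200 = 0.866200
Parallel (U5 and U6): 1 − (1 − 0.823300)(1 − 0.866100) = 0.976340
Series (U3, U4, and [0.976340]): 0.918200 × 0.845000 × 0.976340 = 0.757522
Parallel ([0.866200] and [0.757522]): 1 − (1 − 0.866200)(1 − 0.757522) = 0.9676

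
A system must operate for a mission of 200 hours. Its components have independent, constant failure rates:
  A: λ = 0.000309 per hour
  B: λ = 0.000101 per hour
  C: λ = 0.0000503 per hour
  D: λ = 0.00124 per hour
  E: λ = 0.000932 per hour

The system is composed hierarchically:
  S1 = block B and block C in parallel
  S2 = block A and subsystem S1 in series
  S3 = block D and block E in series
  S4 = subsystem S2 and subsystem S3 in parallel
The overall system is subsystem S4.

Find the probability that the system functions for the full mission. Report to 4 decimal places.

0.9788

R(A) = exp(−0.000309 × 200) = 0.940071
R(B) = exp(−0.000101 × 200) = 0.980003
R(C) = exp(−0.0000503 × 200) = 0.989990
R(D) = exp(−0.00124 × 200) = 0.780360
R(E) = exp(−0.000932 × 200) = 0.829942
Parallel (B and C): 1 − (1 − 0.980003)(1 − 0.989990) = 0.999800
Series (A and [0.999800]): 0.940071 × 0.999800 = 0.939883
Series (D and E): 0.780360 × 0.829942 = 0.647654
Parallel ([0.939883] and [0.647654]): 1 − (1 − 0.939883)(1 − 0.647654) = 0.9788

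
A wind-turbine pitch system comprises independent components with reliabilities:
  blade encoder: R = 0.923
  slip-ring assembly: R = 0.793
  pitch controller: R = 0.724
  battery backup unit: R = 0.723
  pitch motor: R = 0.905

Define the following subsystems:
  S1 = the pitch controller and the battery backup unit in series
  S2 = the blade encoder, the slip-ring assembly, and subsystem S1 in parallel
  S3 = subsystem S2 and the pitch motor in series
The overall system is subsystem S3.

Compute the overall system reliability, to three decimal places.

Series (pitch controller and battery backup unit): 0.72400 × 0.72300 = 0.52345
Parallel (blade encoder, slip-ring assembly, and [0.52345]): 1 − (1 − 0.92300)(1 − 0.79300)(1 − 0.52345) = 0.99240
Series ([0.99240] and pitch motor): 0.99240 × 0.90500 = 0.898

0.898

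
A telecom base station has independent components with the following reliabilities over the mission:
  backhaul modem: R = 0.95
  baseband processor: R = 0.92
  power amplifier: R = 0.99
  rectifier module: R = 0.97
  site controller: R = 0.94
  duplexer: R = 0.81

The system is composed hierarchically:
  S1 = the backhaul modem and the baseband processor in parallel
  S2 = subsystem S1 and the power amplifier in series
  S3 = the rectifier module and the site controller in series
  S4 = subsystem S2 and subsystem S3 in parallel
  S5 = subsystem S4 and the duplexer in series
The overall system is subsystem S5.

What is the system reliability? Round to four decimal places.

0.8090

Parallel (backhaul modem and baseband processor): 1 − (1 − 0.950000)(1 − 0.920000) = 0.996000
Series ([0.996000] and power amplifier): 0.996000 × 0.990000 = 0.986040
Series (rectifier module and site controller): 0.970000 × 0.940000 = 0.911800
Parallel ([0.986040] and [0.911800]): 1 − (1 − 0.986040)(1 − 0.911800) = 0.998769
Series ([0.998769] and duplexer): 0.998769 × 0.810000 = 0.8090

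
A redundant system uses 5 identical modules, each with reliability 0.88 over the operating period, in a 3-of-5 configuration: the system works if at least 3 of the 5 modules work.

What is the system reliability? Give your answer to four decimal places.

0.9857

R = Σ_{i=3}^{5} C(5,i) p^i (1−p)^{5−i} with p = 0.88
C(5,3)·0.88^3·0.12^2 = 0.098132
C(5,4)·0.88^4·0.12^1 = 0.359817
C(5,5)·0.88^5·0.12^0 = 0.527732
Sum = 0.9857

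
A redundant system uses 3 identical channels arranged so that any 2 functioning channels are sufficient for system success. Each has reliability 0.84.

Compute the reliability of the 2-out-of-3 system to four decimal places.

R = Σ_{i=2}^{3} C(3,i) p^i (1−p)^{3−i} with p = 0.84
C(3,2)·0.84^2·0.16^1 = 0.338688
C(3,3)·0.84^3·0.16^0 = 0.592704
Sum = 0.9314

0.9314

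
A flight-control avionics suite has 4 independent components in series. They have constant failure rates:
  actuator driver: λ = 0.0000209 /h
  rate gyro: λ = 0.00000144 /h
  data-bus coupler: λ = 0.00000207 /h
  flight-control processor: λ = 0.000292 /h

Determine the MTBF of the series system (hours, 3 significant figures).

3160

Series of exponential components: λ_sys = Σ λ_i
λ_sys = 0.0000209 + 0.00000144 + 0.00000207 + 0.000292 = 3.1641e-04 /h
MTBF = 1 / λ_sys = 3160 h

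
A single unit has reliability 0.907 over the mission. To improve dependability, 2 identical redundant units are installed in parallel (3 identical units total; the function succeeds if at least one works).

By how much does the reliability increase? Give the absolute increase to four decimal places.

R_before = 0.907
R_after = 1 − (1 − 0.907)^3 = 0.9992
ΔR = 0.9992 − 0.907 = 0.0922

0.0922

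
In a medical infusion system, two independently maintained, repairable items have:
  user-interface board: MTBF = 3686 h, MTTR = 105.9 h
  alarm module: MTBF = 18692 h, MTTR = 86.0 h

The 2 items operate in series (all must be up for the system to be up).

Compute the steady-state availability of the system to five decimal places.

A(user-interface board) = MTBF/(MTBF+MTTR) = 3686/(3686+105.9) = 0.972072
A(alarm module) = MTBF/(MTBF+MTTR) = 18692/(18692+86.0) = 0.995420
Series availability: 0.972072 × 0.995420 = 0.96762

0.96762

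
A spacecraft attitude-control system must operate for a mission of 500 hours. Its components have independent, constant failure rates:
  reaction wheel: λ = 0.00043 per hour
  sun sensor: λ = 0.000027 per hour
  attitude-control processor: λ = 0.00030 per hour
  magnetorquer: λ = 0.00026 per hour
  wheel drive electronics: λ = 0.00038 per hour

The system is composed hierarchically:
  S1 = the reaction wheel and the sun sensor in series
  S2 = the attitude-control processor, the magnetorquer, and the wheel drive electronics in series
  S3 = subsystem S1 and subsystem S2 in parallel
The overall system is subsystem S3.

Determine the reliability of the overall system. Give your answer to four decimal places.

R(reaction wheel) = exp(−0.00043 × 500) = 0.806541
R(sun sensor) = exp(−0.000027 × 500) = 0.986591
R(attitude-control processor) = exp(−0.00030 × 500) = 0.860708
R(magnetorquer) = exp(−0.00026 × 500) = 0.878095
R(wheel drive electronics) = exp(−0.00038 × 500) = 0.826959
Series (reaction wheel and sun sensor): 0.806541 × 0.986591 = 0.795726
Series (attitude-control processor, magnetorquer, and wheel drive electronics): 0.860708 × 0.878095 × 0.826959 = 0.625002
Parallel ([0.795726] and [0.625002]): 1 − (1 − 0.795726)(1 − 0.625002) = 0.9234

0.9234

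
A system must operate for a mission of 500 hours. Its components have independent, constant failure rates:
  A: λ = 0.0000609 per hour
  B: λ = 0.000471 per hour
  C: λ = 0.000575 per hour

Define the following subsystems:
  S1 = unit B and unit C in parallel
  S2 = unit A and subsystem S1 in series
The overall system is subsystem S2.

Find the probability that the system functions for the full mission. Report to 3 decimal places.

0.919

R(A) = exp(−0.0000609 × 500) = 0.97001
R(B) = exp(−0.000471 × 500) = 0.79018
R(C) = exp(−0.000575 × 500) = 0.75014
Parallel (B and C): 1 − (1 − 0.79018)(1 − 0.75014) = 0.94757
Series (A and [0.94757]): 0.97001 × 0.94757 = 0.919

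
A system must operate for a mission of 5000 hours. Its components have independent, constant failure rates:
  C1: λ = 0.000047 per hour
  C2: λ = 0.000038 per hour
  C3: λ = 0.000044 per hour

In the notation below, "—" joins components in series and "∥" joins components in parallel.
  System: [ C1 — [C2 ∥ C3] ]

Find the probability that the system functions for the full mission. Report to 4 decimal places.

R(C1) = exp(−0.000047 × 5000) = 0.790571
R(C2) = exp(−0.000038 × 5000) = 0.826959
R(C3) = exp(−0.000044 × 5000) = 0.802519
Parallel (C2 and C3): 1 − (1 − 0.826959)(1 − 0.802519) = 0.965828
Series (C1 and [0.965828]): 0.790571 × 0.965828 = 0.7636

0.7636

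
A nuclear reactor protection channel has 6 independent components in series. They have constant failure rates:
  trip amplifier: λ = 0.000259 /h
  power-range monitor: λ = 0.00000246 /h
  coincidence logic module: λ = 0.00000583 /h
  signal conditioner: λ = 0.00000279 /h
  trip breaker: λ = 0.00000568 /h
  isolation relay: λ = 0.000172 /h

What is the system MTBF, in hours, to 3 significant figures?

Series of exponential components: λ_sys = Σ λ_i
λ_sys = 0.000259 + 0.00000246 + 0.00000583 + 0.00000279 + 0.00000568 + 0.000172 = 4.4776e-04 /h
MTBF = 1 / λ_sys = 2230 h

2230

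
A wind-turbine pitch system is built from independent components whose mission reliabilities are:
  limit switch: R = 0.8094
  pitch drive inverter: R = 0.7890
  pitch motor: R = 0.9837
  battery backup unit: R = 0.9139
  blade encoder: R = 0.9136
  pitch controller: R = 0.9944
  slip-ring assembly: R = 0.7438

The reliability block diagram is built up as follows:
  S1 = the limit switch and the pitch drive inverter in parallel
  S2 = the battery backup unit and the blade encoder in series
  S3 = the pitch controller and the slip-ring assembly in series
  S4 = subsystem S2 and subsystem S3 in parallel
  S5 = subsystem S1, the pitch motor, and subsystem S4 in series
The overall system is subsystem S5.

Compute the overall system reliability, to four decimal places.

0.9036

Parallel (limit switch and pitch drive inverter): 1 − (1 − 0.809400)(1 − 0.789000) = 0.959783
Series (battery backup unit and blade encoder): 0.913900 × 0.913600 = 0.834939
Series (pitch controller and slip-ring assembly): 0.994400 × 0.743800 = 0.739635
Parallel ([0.834939] and [0.739635]): 1 − (1 − 0.834939)(1 − 0.739635) = 0.957024
Series ([0.959783], pitch motor, and [0.957024]): 0.959783 × 0.983700 × 0.957024 = 0.9036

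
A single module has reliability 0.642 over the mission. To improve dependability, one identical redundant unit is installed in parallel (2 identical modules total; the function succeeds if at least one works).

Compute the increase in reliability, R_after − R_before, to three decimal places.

R_before = 0.642
R_after = 1 − (1 − 0.642)^2 = 0.872
ΔR = 0.872 − 0.642 = 0.230

0.230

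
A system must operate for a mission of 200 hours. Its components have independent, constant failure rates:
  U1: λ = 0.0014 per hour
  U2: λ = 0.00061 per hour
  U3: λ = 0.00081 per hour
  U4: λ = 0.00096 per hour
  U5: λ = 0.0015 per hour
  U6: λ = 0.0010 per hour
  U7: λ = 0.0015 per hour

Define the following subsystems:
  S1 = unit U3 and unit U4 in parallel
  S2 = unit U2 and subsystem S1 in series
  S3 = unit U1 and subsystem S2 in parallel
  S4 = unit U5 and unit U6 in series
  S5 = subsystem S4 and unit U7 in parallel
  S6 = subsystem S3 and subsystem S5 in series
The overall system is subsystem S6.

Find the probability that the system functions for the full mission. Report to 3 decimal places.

R(U1) = exp(−0.0014 × 200) = 0.75578
R(U2) = exp(−0.00061 × 200) = 0.88515
R(U3) = exp(−0.00081 × 200) = 0.85044
R(U4) = exp(−0.00096 × 200) = 0.82531
R(U5) = exp(−0.0015 × 200) = 0.74082
R(U6) = exp(−0.0010 × 200) = 0.81873
R(U7) = exp(−0.0015 × 200) = 0.74082
Parallel (U3 and U4): 1 − (1 − 0.85044)(1 − 0.82531) = 0.97387
Series (U2 and [0.97387]): 0.88515 × 0.97387 = 0.86202
Parallel (U1 and [0.86202]): 1 − (1 − 0.75578)(1 − 0.86202) = 0.96630
Series (U5 and U6): 0.74082 × 0.81873 = 0.60653
Parallel ([0.60653] and U7): 1 − (1 − 0.60653)(1 − 0.74082) = 0.89802
Series ([0.96630] and [0.89802]): 0.96630 × 0.89802 = 0.868

0.868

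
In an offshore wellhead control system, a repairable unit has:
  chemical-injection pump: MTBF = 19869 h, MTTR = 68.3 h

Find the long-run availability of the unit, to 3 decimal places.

A(chemical-injection pump) = MTBF/(MTBF+MTTR) = 19869/(19869+68.3) = 0.997

0.997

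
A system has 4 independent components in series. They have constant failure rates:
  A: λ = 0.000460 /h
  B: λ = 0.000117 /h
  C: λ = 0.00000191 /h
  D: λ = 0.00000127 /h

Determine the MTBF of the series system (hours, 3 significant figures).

1720

Series of exponential components: λ_sys = Σ λ_i
λ_sys = 0.000460 + 0.000117 + 0.00000191 + 0.00000127 = 5.8018e-04 /h
MTBF = 1 / λ_sys = 1720 h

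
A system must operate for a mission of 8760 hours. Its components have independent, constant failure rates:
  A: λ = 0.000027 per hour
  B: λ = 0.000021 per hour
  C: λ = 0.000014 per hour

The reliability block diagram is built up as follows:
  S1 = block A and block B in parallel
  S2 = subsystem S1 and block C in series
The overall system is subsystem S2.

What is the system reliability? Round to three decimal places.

0.853

R(A) = exp(−0.000027 × 8760) = 0.78937
R(B) = exp(−0.000021 × 8760) = 0.83197
R(C) = exp(−0.000014 × 8760) = 0.88458
Parallel (A and B): 1 − (1 − 0.78937)(1 − 0.83197) = 0.96461
Series ([0.96461] and C): 0.96461 × 0.88458 = 0.853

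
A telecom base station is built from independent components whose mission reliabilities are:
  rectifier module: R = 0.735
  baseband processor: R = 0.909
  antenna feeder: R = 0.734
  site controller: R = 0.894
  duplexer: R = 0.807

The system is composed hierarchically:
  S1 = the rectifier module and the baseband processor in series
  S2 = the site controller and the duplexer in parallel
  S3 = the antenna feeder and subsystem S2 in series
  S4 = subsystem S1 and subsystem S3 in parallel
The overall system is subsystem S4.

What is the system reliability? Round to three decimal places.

Series (rectifier module and baseband processor): 0.73500 × 0.90900 = 0.66812
Parallel (site controller and duplexer): 1 − (1 − 0.89400)(1 − 0.80700) = 0.97954
Series (antenna feeder and [0.97954]): 0.73400 × 0.97954 = 0.71898
Parallel ([0.66812] and [0.71898]): 1 − (1 − 0.66812)(1 − 0.71898) = 0.907

0.907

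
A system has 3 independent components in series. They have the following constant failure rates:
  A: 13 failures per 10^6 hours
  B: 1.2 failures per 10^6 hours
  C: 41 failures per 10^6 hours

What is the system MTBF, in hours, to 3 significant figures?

18100

Series of exponential components: λ_sys = Σ λ_i
λ_sys = 0.000013 + 0.0000012 + 0.000041 = 5.5200e-05 /h
MTBF = 1 / λ_sys = 18100 h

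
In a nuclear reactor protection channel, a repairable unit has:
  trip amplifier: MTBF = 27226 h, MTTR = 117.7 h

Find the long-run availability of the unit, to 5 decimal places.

0.99570

A(trip amplifier) = MTBF/(MTBF+MTTR) = 27226/(27226+117.7) = 0.99570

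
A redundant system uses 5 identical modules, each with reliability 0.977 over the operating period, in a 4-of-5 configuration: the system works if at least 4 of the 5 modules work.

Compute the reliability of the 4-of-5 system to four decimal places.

R = Σ_{i=4}^{5} C(5,i) p^i (1−p)^{5−i} with p = 0.977
C(5,4)·0.977^4·0.023^1 = 0.104779
C(5,5)·0.977^5·0.023^0 = 0.890170
Sum = 0.9949

0.9949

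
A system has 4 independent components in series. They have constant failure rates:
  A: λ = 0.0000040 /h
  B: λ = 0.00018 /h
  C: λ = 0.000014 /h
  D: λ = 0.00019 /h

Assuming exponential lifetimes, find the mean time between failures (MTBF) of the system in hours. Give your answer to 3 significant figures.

Series of exponential components: λ_sys = Σ λ_i
λ_sys = 0.0000040 + 0.00018 + 0.000014 + 0.00019 = 3.8800e-04 /h
MTBF = 1 / λ_sys = 2580 h

2580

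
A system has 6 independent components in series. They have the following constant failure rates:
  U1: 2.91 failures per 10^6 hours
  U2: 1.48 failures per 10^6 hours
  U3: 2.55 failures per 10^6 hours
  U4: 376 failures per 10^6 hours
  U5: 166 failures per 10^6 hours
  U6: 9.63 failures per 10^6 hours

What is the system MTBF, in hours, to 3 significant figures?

1790

Series of exponential components: λ_sys = Σ λ_i
λ_sys = 0.00000291 + 0.00000148 + 0.00000255 + 0.000376 + 0.000166 + 0.00000963 = 5.5857e-04 /h
MTBF = 1 / λ_sys = 1790 h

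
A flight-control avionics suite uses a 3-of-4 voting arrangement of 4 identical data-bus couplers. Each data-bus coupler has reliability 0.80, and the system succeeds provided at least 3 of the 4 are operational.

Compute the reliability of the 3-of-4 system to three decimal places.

0.819

R = Σ_{i=3}^{4} C(4,i) p^i (1−p)^{4−i} with p = 0.80
C(4,3)·0.80^3·0.20^1 = 0.40960
C(4,4)·0.80^4·0.20^0 = 0.40960
Sum = 0.819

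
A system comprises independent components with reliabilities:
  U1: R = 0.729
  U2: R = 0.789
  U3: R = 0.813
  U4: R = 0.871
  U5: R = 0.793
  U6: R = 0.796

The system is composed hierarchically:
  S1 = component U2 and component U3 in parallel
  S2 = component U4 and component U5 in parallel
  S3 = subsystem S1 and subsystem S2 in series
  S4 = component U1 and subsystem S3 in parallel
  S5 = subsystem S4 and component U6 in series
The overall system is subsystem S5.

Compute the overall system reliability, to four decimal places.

0.7820

Parallel (U2 and U3): 1 − (1 − 0.789000)(1 − 0.813000) = 0.960543
Parallel (U4 and U5): 1 − (1 − 0.871000)(1 − 0.793000) = 0.973297
Series ([0.960543] and [0.973297]): 0.960543 × 0.973297 = 0.934894
Parallel (U1 and [0.934894]): 1 − (1 − 0.729000)(1 − 0.934894) = 0.982356
Series ([0.982356] and U6): 0.982356 × 0.796000 = 0.7820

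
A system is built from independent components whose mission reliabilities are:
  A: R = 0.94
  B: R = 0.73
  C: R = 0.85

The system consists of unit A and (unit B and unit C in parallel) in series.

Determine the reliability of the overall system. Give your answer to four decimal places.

0.9019

Parallel (B and C): 1 − (1 − 0.730000)(1 − 0.850000) = 0.959500
Series (A and [0.959500]): 0.940000 × 0.959500 = 0.9019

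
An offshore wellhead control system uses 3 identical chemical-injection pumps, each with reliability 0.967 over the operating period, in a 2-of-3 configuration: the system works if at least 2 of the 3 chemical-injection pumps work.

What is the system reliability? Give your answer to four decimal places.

0.9968

R = Σ_{i=2}^{3} C(3,i) p^i (1−p)^{3−i} with p = 0.967
C(3,2)·0.967^2·0.033^1 = 0.092574
C(3,3)·0.967^3·0.033^0 = 0.904231
Sum = 0.9968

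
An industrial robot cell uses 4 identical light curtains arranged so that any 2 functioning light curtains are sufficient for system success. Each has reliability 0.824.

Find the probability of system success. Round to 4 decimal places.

0.9811

R = Σ_{i=2}^{4} C(4,i) p^i (1−p)^{4−i} with p = 0.824
C(4,2)·0.824^2·0.176^2 = 0.126192
C(4,3)·0.824^3·0.176^1 = 0.393871
C(4,4)·0.824^4·0.176^0 = 0.461008
Sum = 0.9811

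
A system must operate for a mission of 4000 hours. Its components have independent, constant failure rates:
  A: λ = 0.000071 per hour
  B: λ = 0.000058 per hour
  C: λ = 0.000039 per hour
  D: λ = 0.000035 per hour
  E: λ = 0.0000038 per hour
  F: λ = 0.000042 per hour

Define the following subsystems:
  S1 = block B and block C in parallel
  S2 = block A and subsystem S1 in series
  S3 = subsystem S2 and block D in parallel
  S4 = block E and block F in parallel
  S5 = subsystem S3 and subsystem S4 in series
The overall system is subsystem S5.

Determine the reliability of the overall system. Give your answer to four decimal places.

R(A) = exp(−0.000071 × 4000) = 0.752767
R(B) = exp(−0.000058 × 4000) = 0.792946
R(C) = exp(−0.000039 × 4000) = 0.855559
R(D) = exp(−0.000035 × 4000) = 0.869358
R(E) = exp(−0.0000038 × 4000) = 0.984915
R(F) = exp(−0.000042 × 4000) = 0.845354
Parallel (B and C): 1 − (1 − 0.792946)(1 − 0.855559) = 0.970093
Series (A and [0.970093]): 0.752767 × 0.970093 = 0.730254
Parallel ([0.730254] and D): 1 − (1 − 0.730254)(1 − 0.869358) = 0.964760
Parallel (E and F): 1 − (1 − 0.984915)(1 − 0.845354) = 0.997667
Series ([0.964760] and [0.997667]): 0.964760 × 0.997667 = 0.9625

0.9625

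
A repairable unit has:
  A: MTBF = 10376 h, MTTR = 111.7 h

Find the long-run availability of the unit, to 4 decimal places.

A(A) = MTBF/(MTBF+MTTR) = 10376/(10376+111.7) = 0.9893

0.9893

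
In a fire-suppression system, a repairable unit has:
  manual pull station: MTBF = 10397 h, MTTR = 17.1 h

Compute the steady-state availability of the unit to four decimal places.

0.9984

A(manual pull station) = MTBF/(MTBF+MTTR) = 10397/(10397+17.1) = 0.9984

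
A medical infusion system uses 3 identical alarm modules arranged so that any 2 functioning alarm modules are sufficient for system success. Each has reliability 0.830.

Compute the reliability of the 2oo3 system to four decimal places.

R = Σ_{i=2}^{3} C(3,i) p^i (1−p)^{3−i} with p = 0.830
C(3,2)·0.830^2·0.170^1 = 0.351339
C(3,3)·0.830^3·0.170^0 = 0.571787
Sum = 0.9231

0.9231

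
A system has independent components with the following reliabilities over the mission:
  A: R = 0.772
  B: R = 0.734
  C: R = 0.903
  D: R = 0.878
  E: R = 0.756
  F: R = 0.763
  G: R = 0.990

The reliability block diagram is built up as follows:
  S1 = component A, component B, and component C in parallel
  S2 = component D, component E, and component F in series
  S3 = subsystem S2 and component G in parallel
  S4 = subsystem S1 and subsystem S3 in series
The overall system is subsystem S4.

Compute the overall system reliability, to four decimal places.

0.9892

Parallel (A, B, and C): 1 − (1 − 0.772000)(1 − 0.734000)(1 − 0.903000) = 0.994117
Series (D, E, and F): 0.878000 × 0.756000 × 0.763000 = 0.506455
Parallel ([0.506455] and G): 1 − (1 − 0.506455)(1 − 0.990000) = 0.995065
Series ([0.994117] and [0.995065]): 0.994117 × 0.995065 = 0.9892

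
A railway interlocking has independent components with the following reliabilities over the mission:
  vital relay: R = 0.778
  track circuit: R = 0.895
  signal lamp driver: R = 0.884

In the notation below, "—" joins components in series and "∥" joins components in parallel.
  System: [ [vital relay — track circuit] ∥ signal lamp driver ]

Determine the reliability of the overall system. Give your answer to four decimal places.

Series (vital relay and track circuit): 0.778000 × 0.895000 = 0.696310
Parallel ([0.696310] and signal lamp driver): 1 − (1 − 0.696310)(1 − 0.884000) = 0.9648

0.9648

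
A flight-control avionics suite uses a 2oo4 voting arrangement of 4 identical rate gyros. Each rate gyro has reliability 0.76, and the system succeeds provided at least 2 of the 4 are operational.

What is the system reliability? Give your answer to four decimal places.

R = Σ_{i=2}^{4} C(4,i) p^i (1−p)^{4−i} with p = 0.76
C(4,2)·0.76^2·0.24^2 = 0.199619
C(4,3)·0.76^3·0.24^1 = 0.421417
C(4,4)·0.76^4·0.24^0 = 0.333622
Sum = 0.9547

0.9547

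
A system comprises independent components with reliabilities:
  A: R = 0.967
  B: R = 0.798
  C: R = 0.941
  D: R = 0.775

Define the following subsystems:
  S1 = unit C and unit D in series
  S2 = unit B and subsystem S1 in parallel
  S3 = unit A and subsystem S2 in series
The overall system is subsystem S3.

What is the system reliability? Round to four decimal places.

0.9141

Series (C and D): 0.941000 × 0.775000 = 0.729275
Parallel (B and [0.729275]): 1 − (1 − 0.798000)(1 − 0.729275) = 0.945314
Series (A and [0.945314]): 0.967000 × 0.945314 = 0.9141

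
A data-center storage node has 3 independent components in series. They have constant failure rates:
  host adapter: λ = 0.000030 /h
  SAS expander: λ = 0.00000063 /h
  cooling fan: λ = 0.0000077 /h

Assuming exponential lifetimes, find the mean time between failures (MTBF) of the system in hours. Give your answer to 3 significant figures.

Series of exponential components: λ_sys = Σ λ_i
λ_sys = 0.000030 + 0.00000063 + 0.0000077 = 3.8330e-05 /h
MTBF = 1 / λ_sys = 26100 h

26100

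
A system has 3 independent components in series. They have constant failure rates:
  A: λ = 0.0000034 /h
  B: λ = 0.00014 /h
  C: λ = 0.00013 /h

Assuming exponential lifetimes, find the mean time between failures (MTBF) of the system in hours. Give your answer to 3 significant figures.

Series of exponential components: λ_sys = Σ λ_i
λ_sys = 0.0000034 + 0.00014 + 0.00013 = 2.7340e-04 /h
MTBF = 1 / λ_sys = 3660 h

3660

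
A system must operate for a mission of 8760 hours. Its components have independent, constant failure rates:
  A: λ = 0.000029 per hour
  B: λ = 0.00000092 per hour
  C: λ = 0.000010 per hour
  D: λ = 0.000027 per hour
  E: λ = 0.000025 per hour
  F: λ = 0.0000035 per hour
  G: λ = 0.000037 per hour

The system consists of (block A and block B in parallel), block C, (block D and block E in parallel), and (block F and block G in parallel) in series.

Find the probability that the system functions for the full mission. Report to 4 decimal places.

R(A) = exp(−0.000029 × 8760) = 0.775661
R(B) = exp(−0.00000092 × 8760) = 0.991973
R(C) = exp(−0.000010 × 8760) = 0.916127
R(D) = exp(−0.000027 × 8760) = 0.789370
R(E) = exp(−0.000025 × 8760) = 0.803322
R(F) = exp(−0.0000035 × 8760) = 0.969805
R(G) = exp(−0.000037 × 8760) = 0.723163
Parallel (A and B): 1 − (1 − 0.775661)(1 − 0.991973) = 0.998199
Parallel (D and E): 1 − (1 − 0.789370)(1 − 0.803322) = 0.958574
Parallel (F and G): 1 − (1 − 0.969805)(1 − 0.723163) = 0.991641
Series ([0.998199], C, [0.958574], and [0.991641]): 0.998199 × 0.916127 × 0.958574 × 0.991641 = 0.8693

0.8693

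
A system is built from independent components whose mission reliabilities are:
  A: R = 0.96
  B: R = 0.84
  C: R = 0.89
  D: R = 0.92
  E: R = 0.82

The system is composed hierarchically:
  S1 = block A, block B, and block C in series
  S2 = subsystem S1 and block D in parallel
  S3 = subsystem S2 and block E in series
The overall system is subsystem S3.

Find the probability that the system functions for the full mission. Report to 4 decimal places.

Series (A, B, and C): 0.960000 × 0.840000 × 0.890000 = 0.717696
Parallel ([0.717696] and D): 1 − (1 − 0.717696)(1 − 0.920000) = 0.977416
Series ([0.977416] and E): 0.977416 × 0.820000 = 0.8015

0.8015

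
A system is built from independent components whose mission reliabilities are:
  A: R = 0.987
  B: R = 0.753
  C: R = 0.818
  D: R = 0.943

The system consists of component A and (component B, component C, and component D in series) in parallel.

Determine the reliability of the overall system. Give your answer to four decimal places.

Series (B, C, and D): 0.753000 × 0.818000 × 0.943000 = 0.580845
Parallel (A and [0.580845]): 1 − (1 − 0.987000)(1 − 0.580845) = 0.9946

0.9946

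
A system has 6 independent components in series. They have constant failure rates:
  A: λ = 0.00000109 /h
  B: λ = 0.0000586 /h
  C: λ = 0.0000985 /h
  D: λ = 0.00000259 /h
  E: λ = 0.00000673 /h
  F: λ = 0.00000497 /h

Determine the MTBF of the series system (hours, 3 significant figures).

Series of exponential components: λ_sys = Σ λ_i
λ_sys = 0.00000109 + 0.0000586 + 0.0000985 + 0.00000259 + 0.00000673 + 0.00000497 = 1.7248e-04 /h
MTBF = 1 / λ_sys = 5800 h

5800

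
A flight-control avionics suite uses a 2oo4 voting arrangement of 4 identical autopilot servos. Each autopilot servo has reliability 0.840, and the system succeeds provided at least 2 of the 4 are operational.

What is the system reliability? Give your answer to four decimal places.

0.9856

R = Σ_{i=2}^{4} C(4,i) p^i (1−p)^{4−i} with p = 0.840
C(4,2)·0.840^2·0.160^2 = 0.108380
C(4,3)·0.840^3·0.160^1 = 0.379331
C(4,4)·0.840^4·0.160^0 = 0.497871
Sum = 0.9856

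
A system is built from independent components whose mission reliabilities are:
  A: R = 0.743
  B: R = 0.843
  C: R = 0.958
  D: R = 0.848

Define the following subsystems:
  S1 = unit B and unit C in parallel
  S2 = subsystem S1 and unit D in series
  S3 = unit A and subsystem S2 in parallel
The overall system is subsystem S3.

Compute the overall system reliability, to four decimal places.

0.9595

Parallel (B and C): 1 − (1 − 0.843000)(1 − 0.958000) = 0.993406
Series ([0.993406] and D): 0.993406 × 0.848000 = 0.842408
Parallel (A and [0.842408]): 1 − (1 − 0.743000)(1 − 0.842408) = 0.9595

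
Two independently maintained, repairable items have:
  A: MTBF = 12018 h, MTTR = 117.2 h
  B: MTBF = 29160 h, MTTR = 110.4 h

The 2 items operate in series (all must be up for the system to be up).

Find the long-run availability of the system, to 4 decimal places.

A(A) = MTBF/(MTBF+MTTR) = 12018/(12018+117.2) = 0.990342
A(B) = MTBF/(MTBF+MTTR) = 29160/(29160+110.4) = 0.996228
Series availability: 0.990342 × 0.996228 = 0.9866

0.9866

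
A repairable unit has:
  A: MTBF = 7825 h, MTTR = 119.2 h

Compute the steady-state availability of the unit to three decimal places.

A(A) = MTBF/(MTBF+MTTR) = 7825/(7825+119.2) = 0.985

0.985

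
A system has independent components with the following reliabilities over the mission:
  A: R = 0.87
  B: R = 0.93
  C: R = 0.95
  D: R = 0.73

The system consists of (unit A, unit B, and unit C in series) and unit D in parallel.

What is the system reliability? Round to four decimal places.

Series (A, B, and C): 0.870000 × 0.930000 × 0.950000 = 0.768645
Parallel ([0.768645] and D): 1 − (1 − 0.768645)(1 − 0.730000) = 0.9375

0.9375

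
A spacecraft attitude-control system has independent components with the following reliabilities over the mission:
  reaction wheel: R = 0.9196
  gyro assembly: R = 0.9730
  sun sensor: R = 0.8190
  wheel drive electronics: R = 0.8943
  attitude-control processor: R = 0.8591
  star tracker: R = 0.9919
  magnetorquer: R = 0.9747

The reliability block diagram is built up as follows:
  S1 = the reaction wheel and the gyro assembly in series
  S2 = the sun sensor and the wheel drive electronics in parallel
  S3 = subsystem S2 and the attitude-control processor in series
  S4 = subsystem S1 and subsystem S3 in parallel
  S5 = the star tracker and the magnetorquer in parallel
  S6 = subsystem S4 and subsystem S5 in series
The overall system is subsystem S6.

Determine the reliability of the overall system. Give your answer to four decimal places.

0.9832

Series (reaction wheel and gyro assembly): 0.919600 × 0.973000 = 0.894771
Parallel (sun sensor and wheel drive electronics): 1 − (1 − 0.819000)(1 − 0.894300) = 0.980868
Series ([0.980868] and attitude-control processor): 0.980868 × 0.859100 = 0.842664
Parallel ([0.894771] and [0.842664]): 1 − (1 − 0.894771)(1 − 0.842664) = 0.983444
Parallel (star tracker and magnetorquer): 1 − (1 − 0.991900)(1 − 0.974700) = 0.999795
Series ([0.983444] and [0.999795]): 0.983444 × 0.999795 = 0.9832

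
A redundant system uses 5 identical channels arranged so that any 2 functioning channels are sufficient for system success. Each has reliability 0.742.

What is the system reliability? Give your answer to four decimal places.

0.9824

R = Σ_{i=2}^{5} C(5,i) p^i (1−p)^{5−i} with p = 0.742
C(5,2)·0.742^2·0.258^3 = 0.094551
C(5,3)·0.742^3·0.258^2 = 0.271926
C(5,4)·0.742^4·0.258^1 = 0.391026
C(5,5)·0.742^5·0.258^0 = 0.224916
Sum = 0.9824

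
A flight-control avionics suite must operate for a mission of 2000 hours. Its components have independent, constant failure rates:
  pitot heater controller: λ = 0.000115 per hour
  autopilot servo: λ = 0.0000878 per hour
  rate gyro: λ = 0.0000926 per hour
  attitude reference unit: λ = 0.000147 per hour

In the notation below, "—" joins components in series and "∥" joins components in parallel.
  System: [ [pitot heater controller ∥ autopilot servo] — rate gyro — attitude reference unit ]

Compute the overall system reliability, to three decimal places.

0.599

R(pitot heater controller) = exp(−0.000115 × 2000) = 0.79453
R(autopilot servo) = exp(−0.0000878 × 2000) = 0.83895
R(rate gyro) = exp(−0.0000926 × 2000) = 0.83094
R(attitude reference unit) = exp(−0.000147 × 2000) = 0.74528
Parallel (pitot heater controller and autopilot servo): 1 − (1 − 0.79453)(1 − 0.83895) = 0.96691
Series ([0.96691], rate gyro, and attitude reference unit): 0.96691 × 0.83094 × 0.74528 = 0.599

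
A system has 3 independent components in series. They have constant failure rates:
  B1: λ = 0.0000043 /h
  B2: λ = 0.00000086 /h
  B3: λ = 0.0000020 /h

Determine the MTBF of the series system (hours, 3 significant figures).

Series of exponential components: λ_sys = Σ λ_i
λ_sys = 0.0000043 + 0.00000086 + 0.0000020 = 7.1600e-06 /h
MTBF = 1 / λ_sys = 140000 h

140000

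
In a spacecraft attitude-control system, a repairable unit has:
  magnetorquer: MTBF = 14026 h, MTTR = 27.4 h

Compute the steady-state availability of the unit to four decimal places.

0.9981

A(magnetorquer) = MTBF/(MTBF+MTTR) = 14026/(14026+27.4) = 0.9981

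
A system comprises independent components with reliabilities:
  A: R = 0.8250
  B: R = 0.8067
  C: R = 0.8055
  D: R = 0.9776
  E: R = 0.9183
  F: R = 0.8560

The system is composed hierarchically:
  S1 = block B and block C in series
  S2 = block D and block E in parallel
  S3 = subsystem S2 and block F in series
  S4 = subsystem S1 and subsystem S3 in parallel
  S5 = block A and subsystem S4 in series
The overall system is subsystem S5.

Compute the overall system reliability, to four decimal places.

Series (B and C): 0.806700 × 0.805500 = 0.649797
Parallel (D and E): 1 − (1 − 0.977600)(1 − 0.918300) = 0.998170
Series ([0.998170] and F): 0.998170 × 0.856000 = 0.854434
Parallel ([0.649797] and [0.854434]): 1 − (1 − 0.649797)(1 − 0.854434) = 0.949022
Series (A and [0.949022]): 0.825000 × 0.949022 = 0.7829

0.7829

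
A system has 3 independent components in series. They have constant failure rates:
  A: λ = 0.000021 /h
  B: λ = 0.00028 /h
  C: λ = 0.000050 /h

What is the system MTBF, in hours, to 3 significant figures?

2850

Series of exponential components: λ_sys = Σ λ_i
λ_sys = 0.000021 + 0.00028 + 0.000050 = 3.5100e-04 /h
MTBF = 1 / λ_sys = 2850 h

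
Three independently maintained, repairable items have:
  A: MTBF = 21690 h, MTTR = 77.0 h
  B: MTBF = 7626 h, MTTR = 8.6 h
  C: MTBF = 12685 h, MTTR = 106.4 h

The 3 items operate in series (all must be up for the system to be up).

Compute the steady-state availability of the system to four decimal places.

A(A) = MTBF/(MTBF+MTTR) = 21690/(21690+77.0) = 0.996463
A(B) = MTBF/(MTBF+MTTR) = 7626/(7626+8.6) = 0.998874
A(C) = MTBF/(MTBF+MTTR) = 12685/(12685+106.4) = 0.991682
Series availability: 0.996463 × 0.998874 × 0.991682 = 0.9871

0.9871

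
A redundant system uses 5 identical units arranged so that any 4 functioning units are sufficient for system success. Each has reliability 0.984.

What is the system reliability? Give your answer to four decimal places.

R = Σ_{i=4}^{5} C(5,i) p^i (1−p)^{5−i} with p = 0.984
C(5,4)·0.984^4·0.016^1 = 0.075002
C(5,5)·0.984^5·0.016^0 = 0.922519
Sum = 0.9975

0.9975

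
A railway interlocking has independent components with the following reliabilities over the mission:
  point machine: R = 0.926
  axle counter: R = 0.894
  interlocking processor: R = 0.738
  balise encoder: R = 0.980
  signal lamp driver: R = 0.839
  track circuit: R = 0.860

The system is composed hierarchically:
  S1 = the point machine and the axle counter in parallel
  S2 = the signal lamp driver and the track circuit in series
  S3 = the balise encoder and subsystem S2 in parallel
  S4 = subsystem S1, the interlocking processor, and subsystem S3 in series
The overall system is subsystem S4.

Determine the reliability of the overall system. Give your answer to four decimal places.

Parallel (point machine and axle counter): 1 − (1 − 0.926000)(1 − 0.894000) = 0.992156
Series (signal lamp driver and track circuit): 0.839000 × 0.860000 = 0.721540
Parallel (balise encoder and [0.721540]): 1 − (1 − 0.980000)(1 − 0.721540) = 0.994431
Series ([0.992156], interlocking processor, and [0.994431]): 0.992156 × 0.738000 × 0.994431 = 0.7281

0.7281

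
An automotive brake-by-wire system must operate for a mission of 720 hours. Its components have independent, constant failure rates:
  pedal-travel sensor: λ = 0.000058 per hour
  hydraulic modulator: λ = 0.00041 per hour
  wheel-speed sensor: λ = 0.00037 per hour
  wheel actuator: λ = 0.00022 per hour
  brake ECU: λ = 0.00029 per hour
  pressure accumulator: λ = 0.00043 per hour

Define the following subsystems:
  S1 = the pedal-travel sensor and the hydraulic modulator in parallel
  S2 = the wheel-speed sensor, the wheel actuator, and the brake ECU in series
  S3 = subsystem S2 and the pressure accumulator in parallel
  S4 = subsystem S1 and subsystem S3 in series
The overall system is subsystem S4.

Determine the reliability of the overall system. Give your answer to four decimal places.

R(pedal-travel sensor) = exp(−0.000058 × 720) = 0.959100
R(hydraulic modulator) = exp(−0.00041 × 720) = 0.744383
R(wheel-speed sensor) = exp(−0.00037 × 720) = 0.766133
R(wheel actuator) = exp(−0.00022 × 720) = 0.853508
R(brake ECU) = exp(−0.00029 × 720) = 0.811558
R(pressure accumulator) = exp(−0.00043 × 720) = 0.733740
Parallel (pedal-travel sensor and hydraulic modulator): 1 − (1 − 0.959100)(1 − 0.744383) = 0.989545
Series (wheel-speed sensor, wheel actuator, and brake ECU): 0.766133 × 0.853508 × 0.811558 = 0.530678
Parallel ([0.530678] and pressure accumulator): 1 − (1 − 0.530678)(1 − 0.733740) = 0.875038
Series ([0.989545] and [0.875038]): 0.989545 × 0.875038 = 0.8659

0.8659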